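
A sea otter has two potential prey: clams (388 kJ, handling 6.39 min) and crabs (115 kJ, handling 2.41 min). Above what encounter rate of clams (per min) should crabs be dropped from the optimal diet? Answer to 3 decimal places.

The zero-one rule: include crabs iff E₂/h₂ > λE₁/(1+λh₁). Equality gives the switch point.
λE₁h₂ = E₂ + λE₂h₁ ⇒ λ = E₂/(E₁h₂ − E₂h₁) = 115/(935.1 − 734.8) = 0.5743 per min.

0.574 per min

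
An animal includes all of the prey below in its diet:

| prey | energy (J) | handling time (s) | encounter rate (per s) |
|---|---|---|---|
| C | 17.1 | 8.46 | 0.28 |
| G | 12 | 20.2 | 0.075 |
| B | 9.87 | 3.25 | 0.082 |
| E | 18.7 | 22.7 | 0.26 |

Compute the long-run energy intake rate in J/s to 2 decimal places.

1.03 J/s

R = (0.28×17.1 + 0.075×12 + 0.082×9.87 + 0.26×18.7) / (1 + 0.28×8.46 + 0.075×20.2 + 0.082×3.25 + 0.26×22.7) = 11.36/11.05 = 1.028 J/s.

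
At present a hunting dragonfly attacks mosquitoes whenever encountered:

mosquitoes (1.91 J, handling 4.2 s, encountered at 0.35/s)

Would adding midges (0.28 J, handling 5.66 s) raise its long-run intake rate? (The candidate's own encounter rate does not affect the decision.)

No

Current rate: (0.35×1.91)/(1 + 0.35×4.2) = 0.2706 J/s.
Profitability of midges: 0.28/5.66 = 0.04947 J/s.
0.04947 < 0.2706, so adding midges would lower the average — exclude it.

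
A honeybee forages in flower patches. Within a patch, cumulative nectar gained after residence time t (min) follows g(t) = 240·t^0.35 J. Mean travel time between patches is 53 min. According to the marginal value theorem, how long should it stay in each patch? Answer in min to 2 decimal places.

Optimal t* satisfies g'(t*) = g(t*)/(T + t*).
g'(t) = 0.35·240·t^-0.65. Setting 0.35·240·t^-0.65 = 240·t^0.35/(53+t) gives 0.35(53+t) = t, so 0.65·t = 0.35×53.
t* = 0.35×53/0.65 = 28.54 min.

28.54 min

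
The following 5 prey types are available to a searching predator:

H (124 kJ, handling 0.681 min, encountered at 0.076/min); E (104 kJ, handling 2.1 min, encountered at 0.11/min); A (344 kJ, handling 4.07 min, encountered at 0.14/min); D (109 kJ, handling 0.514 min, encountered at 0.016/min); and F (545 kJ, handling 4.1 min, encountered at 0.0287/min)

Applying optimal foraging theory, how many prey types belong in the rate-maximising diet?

Rank by E/h (kJ/min): D 212, H 182, F 133, A 84.5, E 49.5. Include each in turn until the next type's E/h falls below the running intake rate.
Rate on top 1: 1.73. H: 182 > 1.73 → include.
Rate on top 2: 10.54. F: 133 > 10.54 → include.
Rate on top 3: 22.77. A: 84.5 > 22.77 → include.
Rate on top 4: 42.9. E: 49.5 > 42.9 → include.
Optimal diet: D, H, F, A, E — 5 of 5 types.

5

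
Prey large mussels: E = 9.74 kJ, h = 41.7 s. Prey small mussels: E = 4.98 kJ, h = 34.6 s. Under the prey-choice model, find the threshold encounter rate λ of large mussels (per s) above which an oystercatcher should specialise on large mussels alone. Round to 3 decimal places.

0.039 per s

The zero-one rule: include small mussels iff E₂/h₂ > λE₁/(1+λh₁). Equality gives the switch point.
λE₁h₂ = E₂ + λE₂h₁ ⇒ λ = E₂/(E₁h₂ − E₂h₁) = 4.98/(337 − 207.7) = 0.0385 per s.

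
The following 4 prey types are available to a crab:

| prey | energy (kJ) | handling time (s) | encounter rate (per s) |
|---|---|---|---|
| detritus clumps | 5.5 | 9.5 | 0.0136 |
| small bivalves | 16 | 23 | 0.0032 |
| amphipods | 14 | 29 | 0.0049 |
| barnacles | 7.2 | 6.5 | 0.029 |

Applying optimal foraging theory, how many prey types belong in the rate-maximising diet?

Profitabilities (E/h, kJ/s): barnacles 1.11, small bivalves 0.696, detritus clumps 0.579, amphipods 0.483. Add prey in this order while the next type's profitability exceeds the intake rate on those already taken.
Rate on top 1: 0.1757. small bivalves: 0.696 > 0.1757 → include.
Rate on top 2: 0.206. detritus clumps: 0.579 > 0.206 → include.
Rate on top 3: 0.2406. amphipods: 0.483 > 0.2406 → include.
Optimal diet: barnacles, small bivalves, detritus clumps, amphipods — 4 of 4 types.

4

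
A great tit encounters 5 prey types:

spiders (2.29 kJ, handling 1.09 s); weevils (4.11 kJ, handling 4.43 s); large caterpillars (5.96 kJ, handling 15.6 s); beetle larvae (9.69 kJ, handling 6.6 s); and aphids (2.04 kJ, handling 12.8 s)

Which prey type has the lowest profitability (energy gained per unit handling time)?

aphids

In descending order of E/h:
spiders: 2.29/1.09 = 2.1 kJ/s
beetle larvae: 9.69/6.6 = 1.47 kJ/s
weevils: 4.11/4.43 = 0.928 kJ/s
large caterpillars: 5.96/15.6 = 0.382 kJ/s
aphids: 2.04/12.8 = 0.159 kJ/s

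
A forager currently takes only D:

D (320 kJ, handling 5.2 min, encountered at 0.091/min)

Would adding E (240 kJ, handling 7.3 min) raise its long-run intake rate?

On D alone, R = ΣλE/(1+Σλh) = 29.12/1.473 = 19.77 kJ/min.
E: E/h = 240/7.3 = 32.88 kJ/min.
32.88 > 19.77, so adding E raises the average — include it.

Yes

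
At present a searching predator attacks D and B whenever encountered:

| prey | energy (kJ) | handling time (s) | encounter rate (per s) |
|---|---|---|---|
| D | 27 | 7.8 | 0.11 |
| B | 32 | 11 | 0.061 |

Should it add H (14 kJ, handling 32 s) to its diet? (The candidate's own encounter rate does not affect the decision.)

No

Current rate: (0.11×27 + 0.061×32)/(1 + 0.11×7.8 + 0.061×11) = 1.946 kJ/s.
Profitability of H: 14/32 = 0.4375 kJ/s.
0.4375 < 1.946, so adding H would lower the average — exclude it.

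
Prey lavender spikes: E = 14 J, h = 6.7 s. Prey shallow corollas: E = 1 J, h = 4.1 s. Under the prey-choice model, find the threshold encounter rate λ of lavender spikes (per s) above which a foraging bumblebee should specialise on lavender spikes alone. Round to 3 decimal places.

0.020 per s

The zero-one rule: include shallow corollas iff E₂/h₂ > λE₁/(1+λh₁). Equality gives the switch point.
λE₁h₂ = E₂ + λE₂h₁ ⇒ λ = E₂/(E₁h₂ − E₂h₁) = 1/(57.4 − 6.7) = 0.01972 per s.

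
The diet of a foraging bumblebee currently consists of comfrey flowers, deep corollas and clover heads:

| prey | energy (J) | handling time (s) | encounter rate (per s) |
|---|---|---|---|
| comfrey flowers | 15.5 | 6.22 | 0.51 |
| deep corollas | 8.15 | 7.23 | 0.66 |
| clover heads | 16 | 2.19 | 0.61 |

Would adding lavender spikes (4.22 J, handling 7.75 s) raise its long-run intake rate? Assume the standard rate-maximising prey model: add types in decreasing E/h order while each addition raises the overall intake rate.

No

Intake rate on the current diet: R = (0.51×15.5 + 0.66×8.15 + 0.61×16) / (1 + 0.51×6.22 + 0.66×7.23 + 0.61×2.19) = 23.04/10.28 = 2.242 J/s.
lavender spikes: E/h = 4.22/7.75 = 0.5445 J/s.
Since 0.5445 < R, time spent handling lavender spikes is better spent searching.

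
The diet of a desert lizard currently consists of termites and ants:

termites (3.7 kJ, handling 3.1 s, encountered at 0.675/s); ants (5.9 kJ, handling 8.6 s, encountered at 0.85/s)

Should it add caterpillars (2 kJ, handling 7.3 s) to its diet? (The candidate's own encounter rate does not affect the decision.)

On termites and ants alone, R = ΣλE/(1+Σλh) = 7.513/10.4 = 0.7222 kJ/s.
Profitability of caterpillars: 2/7.3 = 0.274 kJ/s.
Since 0.274 < R, time spent handling caterpillars is better spent searching.

No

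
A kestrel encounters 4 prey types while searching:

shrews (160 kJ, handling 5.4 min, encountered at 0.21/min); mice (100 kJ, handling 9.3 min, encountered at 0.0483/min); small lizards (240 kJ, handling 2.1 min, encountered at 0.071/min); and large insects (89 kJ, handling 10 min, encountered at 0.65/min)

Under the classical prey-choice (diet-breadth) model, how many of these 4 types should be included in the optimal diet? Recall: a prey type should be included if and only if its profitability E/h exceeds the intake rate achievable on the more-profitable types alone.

E/h in descending order: small lizards 114, shrews 29.6, mice 10.8, large insects 8.9 kJ/min. The optimal diet is the largest prefix of this list for which every included type satisfies E_i/h_i > R on the types above it.
Rate on top 1: 14.83. shrews: 29.6 > 14.83 → include.
Rate on top 2: 22.18. mice: 10.8 < 22.18 → exclude; stop.
Optimal diet: small lizards, shrews — 2 of 4 types.

2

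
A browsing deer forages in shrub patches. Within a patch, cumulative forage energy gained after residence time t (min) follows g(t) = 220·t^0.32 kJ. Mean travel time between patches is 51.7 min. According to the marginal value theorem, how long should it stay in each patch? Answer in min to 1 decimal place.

By the marginal value theorem, leave when the instantaneous gain rate g'(t) equals the habitat-wide average g(t)/(T + t).
g'(t) = 0.32·220·t^-0.68. Setting 0.32·220·t^-0.68 = 220·t^0.32/(51.7+t) gives 0.32(51.7+t) = t, so 0.68·t = 0.32×51.7.
t* = 0.32×51.7/0.68 = 24.33 min.

24.3 min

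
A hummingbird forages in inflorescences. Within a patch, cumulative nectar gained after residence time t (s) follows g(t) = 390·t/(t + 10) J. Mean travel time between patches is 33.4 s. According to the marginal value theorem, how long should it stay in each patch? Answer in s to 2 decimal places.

18.28 s

Optimal t* satisfies g'(t*) = g(t*)/(T + t*).
g'(t) = 390·10/(t + 10)². Setting 390·10/(t+10)² = 390t/[(t+10)(33.4+t)] gives 10(33.4+t) = t(t+10), so t² = 10×33.4 = 334.
t* = √334 = 18.28 s.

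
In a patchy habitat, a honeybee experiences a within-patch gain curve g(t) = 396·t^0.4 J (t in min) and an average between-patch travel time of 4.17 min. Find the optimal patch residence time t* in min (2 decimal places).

Optimal t* satisfies g'(t*) = g(t*)/(T + t*).
g'(t) = 0.4·396·t^-0.6. Setting 0.4·396·t^-0.6 = 396·t^0.4/(4.17+t) gives 0.4(4.17+t) = t, so 0.60·t = 0.4×4.17.
t* = 0.4×4.17/0.60 = 2.78 min.

2.78 min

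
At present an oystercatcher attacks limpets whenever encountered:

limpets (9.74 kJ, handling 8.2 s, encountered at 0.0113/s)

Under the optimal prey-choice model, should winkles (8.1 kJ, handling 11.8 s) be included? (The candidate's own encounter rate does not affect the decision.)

Yes

Current rate: (0.0113×9.74)/(1 + 0.0113×8.2) = 0.1007 kJ/s.
Profitability of winkles: 8.1/11.8 = 0.6864 kJ/s.
0.6864 > 0.1007, so adding winkles raises the average — include it.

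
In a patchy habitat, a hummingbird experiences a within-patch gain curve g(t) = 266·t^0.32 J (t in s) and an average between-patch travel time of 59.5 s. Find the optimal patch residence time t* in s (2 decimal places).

Optimal t* satisfies g'(t*) = g(t*)/(T + t*).
g'(t) = 0.32·266·t^-0.68. Setting 0.32·266·t^-0.68 = 266·t^0.32/(59.5+t) gives 0.32(59.5+t) = t, so 0.68·t = 0.32×59.5.
t* = 0.32×59.5/0.68 = 28 s.

28.00 s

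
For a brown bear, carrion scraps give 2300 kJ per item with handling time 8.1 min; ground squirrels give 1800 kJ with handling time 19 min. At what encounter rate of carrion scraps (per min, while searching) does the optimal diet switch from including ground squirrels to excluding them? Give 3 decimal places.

0.062 per min

The zero-one rule: include ground squirrels iff E₂/h₂ > λE₁/(1+λh₁). Equality gives the switch point.
λE₁h₂ = E₂ + λE₂h₁ ⇒ λ = E₂/(E₁h₂ − E₂h₁) = 1800/(4.37e+04 − 1.458e+04) = 0.06181 per min.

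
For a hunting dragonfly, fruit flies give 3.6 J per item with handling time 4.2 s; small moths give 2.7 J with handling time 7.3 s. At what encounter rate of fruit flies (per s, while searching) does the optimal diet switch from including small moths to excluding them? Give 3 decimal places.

Drop small moths once their profitability E₂/h₂ falls below the rate achievable on fruit flies alone: E₂/h₂ = λE₁/(1 + λh₁).
Solve for λ: λE₁h₂ = E₂(1 + λh₁) → λ(E₁h₂ − E₂h₁) = E₂ → λ = E₂/(E₁h₂ − E₂h₁).
λ = 2.7/(3.6×7.3 − 2.7×4.2) = 2.7/14.94 = 0.1807 per s.

0.181 per s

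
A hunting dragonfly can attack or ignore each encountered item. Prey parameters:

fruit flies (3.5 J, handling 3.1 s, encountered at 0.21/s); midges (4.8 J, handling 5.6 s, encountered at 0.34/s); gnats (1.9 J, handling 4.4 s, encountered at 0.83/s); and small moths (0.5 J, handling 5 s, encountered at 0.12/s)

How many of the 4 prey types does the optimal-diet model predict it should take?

2

Profitabilities (E/h, J/s): fruit flies 1.13, midges 0.857, gnats 0.432, small moths 0.1. Add prey in this order while the next type's profitability exceeds the intake rate on those already taken.
Rate on top 1: 0.4452. midges: 0.857 > 0.4452 → include.
Rate on top 2: 0.6658. gnats: 0.432 < 0.6658 → exclude; stop.
Optimal diet: fruit flies, midges — 2 of 4 types.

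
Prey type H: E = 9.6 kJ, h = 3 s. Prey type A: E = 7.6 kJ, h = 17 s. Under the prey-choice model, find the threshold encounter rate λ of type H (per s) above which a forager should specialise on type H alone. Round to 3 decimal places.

0.054 per s

At the threshold, the rate on type H alone equals the profitability of type A: λ·9.6/(1 + λ·3) = 7.6/17 = 0.4471.
Rearranging, λ(9.6 − 0.4471×3) = 0.4471, so λ = 0.4471/8.259 = 0.05413 per s.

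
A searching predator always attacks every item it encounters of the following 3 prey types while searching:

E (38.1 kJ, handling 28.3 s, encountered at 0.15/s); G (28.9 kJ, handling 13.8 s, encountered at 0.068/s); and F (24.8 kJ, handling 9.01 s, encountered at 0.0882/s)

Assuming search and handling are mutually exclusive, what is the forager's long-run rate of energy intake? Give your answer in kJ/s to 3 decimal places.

Energy encountered per unit search time: 0.15×38.1 + 0.068×28.9 + 0.0882×24.8 = 9.868 kJ/s.
Handling time per unit search time: 0.15×28.3 + 0.068×13.8 + 0.0882×9.01 = 5.978.
Rate = 9.868/(1 + 5.978) = 1.414 kJ/s.

1.414 kJ/s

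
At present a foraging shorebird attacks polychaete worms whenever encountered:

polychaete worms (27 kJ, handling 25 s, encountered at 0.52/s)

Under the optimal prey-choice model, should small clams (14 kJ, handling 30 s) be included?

Intake rate on the current diet: R = (0.52×27) / (1 + 0.52×25) = 14.04/14 = 1.003 kJ/s.
small clams: E/h = 14/30 = 0.4667 kJ/s.
0.4667 < 1.003, so adding small clams would lower the average — exclude it.

No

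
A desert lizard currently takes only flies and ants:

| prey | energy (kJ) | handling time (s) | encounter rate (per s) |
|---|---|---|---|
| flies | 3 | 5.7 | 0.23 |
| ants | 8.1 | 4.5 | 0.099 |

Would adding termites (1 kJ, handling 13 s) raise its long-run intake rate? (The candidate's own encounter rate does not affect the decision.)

No

Current rate: (0.23×3 + 0.099×8.1)/(1 + 0.23×5.7 + 0.099×4.5) = 0.5412 kJ/s.
Profitability of termites: 1/13 = 0.07692 kJ/s.
0.07692 < 0.5412, so adding termites would lower the average — exclude it.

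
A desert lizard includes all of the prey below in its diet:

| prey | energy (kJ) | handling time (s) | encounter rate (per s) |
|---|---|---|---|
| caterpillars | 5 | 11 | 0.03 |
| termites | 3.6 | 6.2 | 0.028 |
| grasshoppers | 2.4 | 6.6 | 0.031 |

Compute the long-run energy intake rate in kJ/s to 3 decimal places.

0.190 kJ/s

Energy encountered per unit search time: 0.03×5 + 0.028×3.6 + 0.031×2.4 = 0.3252 kJ/s.
Handling time per unit search time: 0.03×11 + 0.028×6.2 + 0.031×6.6 = 0.7082.
Rate = 0.3252/(1 + 0.7082) = 0.1904 kJ/s.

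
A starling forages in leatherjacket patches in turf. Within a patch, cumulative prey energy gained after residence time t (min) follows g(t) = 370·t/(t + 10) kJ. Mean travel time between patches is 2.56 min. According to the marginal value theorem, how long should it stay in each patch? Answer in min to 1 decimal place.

5.1 min

Maximise g(t)/(T+t): set derivative to zero → g'(t)(T+t) = g(t).
g'(t) = 370·10/(t + 10)². Setting 370·10/(t+10)² = 370t/[(t+10)(2.56+t)] gives 10(2.56+t) = t(t+10), so t² = 10×2.56 = 25.6.
t* = √25.6 = 5.06 min.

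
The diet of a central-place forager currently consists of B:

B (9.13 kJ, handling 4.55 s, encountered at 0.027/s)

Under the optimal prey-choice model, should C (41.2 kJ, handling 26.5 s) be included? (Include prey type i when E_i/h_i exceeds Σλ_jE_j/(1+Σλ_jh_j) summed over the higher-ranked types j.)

On B alone, R = ΣλE/(1+Σλh) = 0.2465/1.123 = 0.2195 kJ/s.
C: E/h = 41.2/26.5 = 1.555 kJ/s.
1.555 > 0.2195, so adding C raises the average — include it.

Yes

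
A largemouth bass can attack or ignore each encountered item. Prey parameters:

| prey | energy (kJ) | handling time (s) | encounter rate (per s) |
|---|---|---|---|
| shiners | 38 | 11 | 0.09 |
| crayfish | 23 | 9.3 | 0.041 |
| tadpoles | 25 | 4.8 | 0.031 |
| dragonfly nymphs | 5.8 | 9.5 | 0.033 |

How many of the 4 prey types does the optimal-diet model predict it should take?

3

Profitabilities (E/h, kJ/s): tadpoles 5.21, shiners 3.45, crayfish 2.47, dragonfly nymphs 0.611. Add prey in this order while the next type's profitability exceeds the intake rate on those already taken.
Rate on top 1: 0.6746. shiners: 3.45 > 0.6746 → include.
Rate on top 2: 1.961. crayfish: 2.47 > 1.961 → include.
Rate on top 3: 2.039. dragonfly nymphs: 0.611 < 2.039 → exclude; stop.
Optimal diet: tadpoles, shiners, crayfish — 3 of 4 types.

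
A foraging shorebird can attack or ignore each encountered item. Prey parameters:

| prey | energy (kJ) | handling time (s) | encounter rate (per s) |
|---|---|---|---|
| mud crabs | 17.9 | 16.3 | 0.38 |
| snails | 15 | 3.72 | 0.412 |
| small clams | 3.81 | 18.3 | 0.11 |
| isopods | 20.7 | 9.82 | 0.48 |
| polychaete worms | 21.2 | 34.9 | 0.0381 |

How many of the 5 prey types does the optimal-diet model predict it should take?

Rank by E/h (kJ/s): snails 4.03, isopods 2.11, mud crabs 1.1, polychaete worms 0.607, small clams 0.208. Include each in turn until the next type's E/h falls below the running intake rate.
Rate on top 1: 2.44. isopods: 2.11 < 2.44 → exclude; stop.
Optimal diet: snails — 1 of 5 types.

1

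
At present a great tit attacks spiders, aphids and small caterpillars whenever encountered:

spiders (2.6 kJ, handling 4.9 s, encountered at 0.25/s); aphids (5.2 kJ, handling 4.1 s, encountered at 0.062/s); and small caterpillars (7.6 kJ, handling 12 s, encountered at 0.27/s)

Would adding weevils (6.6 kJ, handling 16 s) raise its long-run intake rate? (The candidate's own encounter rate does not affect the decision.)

Intake rate on the current diet: R = (0.25×2.6 + 0.062×5.2 + 0.27×7.6) / (1 + 0.25×4.9 + 0.062×4.1 + 0.27×12) = 3.024/5.719 = 0.5288 kJ/s.
Profitability of weevils: 6.6/16 = 0.4125 kJ/s.
0.4125 < 0.5288, so adding weevils would lower the average — exclude it.

No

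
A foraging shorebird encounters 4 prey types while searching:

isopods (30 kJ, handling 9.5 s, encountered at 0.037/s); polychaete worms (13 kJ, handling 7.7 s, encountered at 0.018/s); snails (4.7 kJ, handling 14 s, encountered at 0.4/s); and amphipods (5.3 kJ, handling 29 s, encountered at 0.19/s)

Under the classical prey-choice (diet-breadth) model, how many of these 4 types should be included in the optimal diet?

2

Rank by E/h (kJ/s): isopods 3.16, polychaete worms 1.69, snails 0.336, amphipods 0.183. Include each in turn until the next type's E/h falls below the running intake rate.
Rate on top 1: 0.8213. polychaete worms: 1.69 > 0.8213 → include.
Rate on top 2: 0.902. snails: 0.336 < 0.902 → exclude; stop.
Optimal diet: isopods, polychaete worms — 2 of 4 types.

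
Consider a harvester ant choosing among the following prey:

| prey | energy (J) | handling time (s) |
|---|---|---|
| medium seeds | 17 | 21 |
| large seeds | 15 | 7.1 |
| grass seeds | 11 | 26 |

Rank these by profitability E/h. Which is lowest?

Profitability E/h (J/s): medium seeds = 17/21 = 0.81, large seeds = 15/7.1 = 2.11, grass seeds = 11/26 = 0.423.
Ranked: large seeds > medium seeds > grass seeds.

grass seeds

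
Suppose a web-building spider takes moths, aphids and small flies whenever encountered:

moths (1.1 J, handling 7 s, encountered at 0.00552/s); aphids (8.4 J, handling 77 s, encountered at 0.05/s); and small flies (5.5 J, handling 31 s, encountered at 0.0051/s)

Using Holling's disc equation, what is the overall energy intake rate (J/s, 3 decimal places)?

Energy encountered per unit search time: 0.00552×1.1 + 0.05×8.4 + 0.0051×5.5 = 0.4541 J/s.
Handling time per unit search time: 0.00552×7 + 0.05×77 + 0.0051×31 = 4.047.
Rate = 0.4541/(1 + 4.047) = 0.08998 J/s.

0.090 J/s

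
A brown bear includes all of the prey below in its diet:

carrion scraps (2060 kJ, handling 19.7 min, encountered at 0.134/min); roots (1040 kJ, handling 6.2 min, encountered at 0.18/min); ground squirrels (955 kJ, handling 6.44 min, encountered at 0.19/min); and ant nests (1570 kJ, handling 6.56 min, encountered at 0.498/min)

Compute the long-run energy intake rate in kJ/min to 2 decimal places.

R = (0.134×2060 + 0.18×1040 + 0.19×955 + 0.498×1570) / (1 + 0.134×19.7 + 0.18×6.2 + 0.19×6.44 + 0.498×6.56) = 1427/9.246 = 154.3 kJ/min.

154.28 kJ/min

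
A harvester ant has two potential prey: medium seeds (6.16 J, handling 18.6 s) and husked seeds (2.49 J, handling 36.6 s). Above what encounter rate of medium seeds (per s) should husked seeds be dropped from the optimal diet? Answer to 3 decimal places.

0.014 per s

The zero-one rule: include husked seeds iff E₂/h₂ > λE₁/(1+λh₁). Equality gives the switch point.
λE₁h₂ = E₂ + λE₂h₁ ⇒ λ = E₂/(E₁h₂ − E₂h₁) = 2.49/(225.5 − 46.31) = 0.0139 per s.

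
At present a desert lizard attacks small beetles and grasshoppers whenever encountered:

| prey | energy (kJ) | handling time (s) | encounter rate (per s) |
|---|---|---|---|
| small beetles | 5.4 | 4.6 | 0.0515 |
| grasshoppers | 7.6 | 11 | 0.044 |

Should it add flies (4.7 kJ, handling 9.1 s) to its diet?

Intake rate on the current diet: R = (0.0515×5.4 + 0.044×7.6) / (1 + 0.0515×4.6 + 0.044×11) = 0.6125/1.721 = 0.3559 kJ/s.
flies: E/h = 4.7/9.1 = 0.5165 kJ/s.
Since 0.5165 > R, including flies increases the long-run rate.

Yes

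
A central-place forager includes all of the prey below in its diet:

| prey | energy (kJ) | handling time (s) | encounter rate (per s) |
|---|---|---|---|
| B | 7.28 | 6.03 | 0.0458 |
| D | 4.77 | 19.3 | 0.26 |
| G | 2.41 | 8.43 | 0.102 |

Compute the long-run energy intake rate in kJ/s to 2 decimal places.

R = Σλ_iE_i / (1 + Σλ_ih_i)
Numerator: 0.0458×7.28 + 0.26×4.77 + 0.102×2.41 = 1.819
Denominator: 1 + 0.0458×6.03 + 0.26×19.3 + 0.102×8.43 = 7.154
R = 1.819/7.154 = 0.2543 kJ/s

0.25 kJ/s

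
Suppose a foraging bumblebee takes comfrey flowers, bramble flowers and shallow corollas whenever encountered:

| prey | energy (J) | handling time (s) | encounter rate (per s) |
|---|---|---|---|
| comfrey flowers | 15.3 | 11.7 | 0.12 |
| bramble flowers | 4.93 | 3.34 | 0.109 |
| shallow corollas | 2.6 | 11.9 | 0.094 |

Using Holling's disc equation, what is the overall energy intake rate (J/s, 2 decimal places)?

R = Σλ_iE_i / (1 + Σλ_ih_i)
Numerator: 0.12×15.3 + 0.109×4.93 + 0.094×2.6 = 2.618
Denominator: 1 + 0.12×11.7 + 0.109×3.34 + 0.094×11.9 = 3.887
R = 2.618/3.887 = 0.6735 J/s

0.67 J/s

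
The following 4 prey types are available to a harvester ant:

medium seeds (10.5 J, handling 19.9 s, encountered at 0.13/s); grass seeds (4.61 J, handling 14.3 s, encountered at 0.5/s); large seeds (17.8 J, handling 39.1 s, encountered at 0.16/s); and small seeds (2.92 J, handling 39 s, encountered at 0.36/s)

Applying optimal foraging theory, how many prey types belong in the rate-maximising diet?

E/h in descending order: medium seeds 0.528, large seeds 0.455, grass seeds 0.322, small seeds 0.0749 J/s. The optimal diet is the largest prefix of this list for which every included type satisfies E_i/h_i > R on the types above it.
Rate on top 1: 0.3805. large seeds: 0.455 > 0.3805 → include.
Rate on top 2: 0.428. grass seeds: 0.322 < 0.428 → exclude; stop.
Optimal diet: medium seeds, large seeds — 2 of 4 types.

2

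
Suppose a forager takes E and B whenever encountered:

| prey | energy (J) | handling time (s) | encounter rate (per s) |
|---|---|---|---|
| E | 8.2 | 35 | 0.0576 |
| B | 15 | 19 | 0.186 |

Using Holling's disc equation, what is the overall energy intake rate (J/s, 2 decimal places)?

0.50 J/s

R = Σλ_iE_i / (1 + Σλ_ih_i)
Numerator: 0.0576×8.2 + 0.186×15 = 3.262
Denominator: 1 + 0.0576×35 + 0.186×19 = 6.55
R = 3.262/6.55 = 0.4981 J/s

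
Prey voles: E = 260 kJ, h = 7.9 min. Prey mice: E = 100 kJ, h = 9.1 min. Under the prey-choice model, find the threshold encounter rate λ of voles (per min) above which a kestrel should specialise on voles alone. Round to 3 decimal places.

0.063 per min

Drop mice once their profitability E₂/h₂ falls below the rate achievable on voles alone: E₂/h₂ = λE₁/(1 + λh₁).
Solve for λ: λE₁h₂ = E₂(1 + λh₁) → λ(E₁h₂ − E₂h₁) = E₂ → λ = E₂/(E₁h₂ − E₂h₁).
λ = 100/(260×9.1 − 100×7.9) = 100/1576 = 0.06345 per min.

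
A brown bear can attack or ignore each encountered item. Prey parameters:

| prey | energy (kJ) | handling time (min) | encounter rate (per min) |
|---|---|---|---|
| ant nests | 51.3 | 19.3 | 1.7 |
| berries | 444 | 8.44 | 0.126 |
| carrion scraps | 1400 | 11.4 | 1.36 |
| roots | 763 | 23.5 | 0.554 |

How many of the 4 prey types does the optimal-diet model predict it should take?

1

Profitabilities (E/h, kJ/min): carrion scraps 123, berries 52.6, roots 32.5, ant nests 2.66. Add prey in this order while the next type's profitability exceeds the intake rate on those already taken.
Rate on top 1: 115.4. berries: 52.6 < 115.4 → exclude; stop.
Optimal diet: carrion scraps — 1 of 4 types.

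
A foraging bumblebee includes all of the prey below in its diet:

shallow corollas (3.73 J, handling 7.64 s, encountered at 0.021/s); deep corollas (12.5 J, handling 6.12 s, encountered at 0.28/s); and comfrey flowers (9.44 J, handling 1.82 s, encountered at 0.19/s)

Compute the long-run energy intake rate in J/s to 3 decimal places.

1.668 J/s

R = Σλ_iE_i / (1 + Σλ_ih_i)
Numerator: 0.021×3.73 + 0.28×12.5 + 0.19×9.44 = 5.372
Denominator: 1 + 0.021×7.64 + 0.28×6.12 + 0.19×1.82 = 3.22
R = 5.372/3.22 = 1.668 J/s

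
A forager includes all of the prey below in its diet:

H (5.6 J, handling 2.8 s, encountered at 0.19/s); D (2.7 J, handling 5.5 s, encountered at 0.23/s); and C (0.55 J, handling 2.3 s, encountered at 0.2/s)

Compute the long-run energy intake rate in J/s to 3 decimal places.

R = (0.19×5.6 + 0.23×2.7 + 0.2×0.55) / (1 + 0.19×2.8 + 0.23×5.5 + 0.2×2.3) = 1.795/3.257 = 0.5511 J/s.

0.551 J/s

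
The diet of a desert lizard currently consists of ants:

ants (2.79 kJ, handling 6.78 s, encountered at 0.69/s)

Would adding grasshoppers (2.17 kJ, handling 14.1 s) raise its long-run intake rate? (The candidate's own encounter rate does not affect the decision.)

Current rate: (0.69×2.79)/(1 + 0.69×6.78) = 0.339 kJ/s.
grasshoppers: E/h = 2.17/14.1 = 0.1539 kJ/s.
0.1539 < 0.339, so adding grasshoppers would lower the average — exclude it.

No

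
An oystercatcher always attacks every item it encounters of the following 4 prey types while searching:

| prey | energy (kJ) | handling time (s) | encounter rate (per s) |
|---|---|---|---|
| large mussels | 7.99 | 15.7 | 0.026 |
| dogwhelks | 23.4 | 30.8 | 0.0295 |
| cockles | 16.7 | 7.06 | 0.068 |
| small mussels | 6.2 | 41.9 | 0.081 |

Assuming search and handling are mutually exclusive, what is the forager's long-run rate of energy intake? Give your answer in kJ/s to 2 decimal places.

Energy encountered per unit search time: 0.026×7.99 + 0.0295×23.4 + 0.068×16.7 + 0.081×6.2 = 2.536 kJ/s.
Handling time per unit search time: 0.026×15.7 + 0.0295×30.8 + 0.068×7.06 + 0.081×41.9 = 5.191.
Rate = 2.536/(1 + 5.191) = 0.4096 kJ/s.

0.41 kJ/s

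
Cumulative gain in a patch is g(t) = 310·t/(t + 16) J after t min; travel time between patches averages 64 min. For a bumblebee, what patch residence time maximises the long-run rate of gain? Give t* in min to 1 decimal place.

Optimal t* satisfies g'(t*) = g(t*)/(T + t*).
g'(t) = 310·16/(t + 16)². Setting 310·16/(t+16)² = 310t/[(t+16)(64+t)] gives 16(64+t) = t(t+16), so t² = 16×64 = 1024.
t* = √1024 = 32 min.

32.0 min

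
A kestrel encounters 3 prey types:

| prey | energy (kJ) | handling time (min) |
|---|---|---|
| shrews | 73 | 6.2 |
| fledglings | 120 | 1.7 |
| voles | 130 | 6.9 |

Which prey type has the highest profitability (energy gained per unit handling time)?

In descending order of E/h:
fledglings: 120/1.7 = 70.6 kJ/min
voles: 130/6.9 = 18.8 kJ/min
shrews: 73/6.2 = 11.8 kJ/min

fledglings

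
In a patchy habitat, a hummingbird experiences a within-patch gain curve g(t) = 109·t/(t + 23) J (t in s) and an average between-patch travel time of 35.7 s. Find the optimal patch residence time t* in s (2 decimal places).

28.65 s

By the marginal value theorem, leave when the instantaneous gain rate g'(t) equals the habitat-wide average g(t)/(T + t).
g'(t) = 109·23/(t + 23)². Setting 109·23/(t+23)² = 109t/[(t+23)(35.7+t)] gives 23(35.7+t) = t(t+23), so t² = 23×35.7 = 821.1.
t* = √821.1 = 28.65 s.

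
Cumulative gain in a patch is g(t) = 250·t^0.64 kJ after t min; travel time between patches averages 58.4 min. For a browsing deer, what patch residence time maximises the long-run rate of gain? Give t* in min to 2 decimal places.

103.82 min

Maximise g(t)/(T+t): set derivative to zero → g'(t)(T+t) = g(t).
g'(t) = 0.64·250·t^-0.36. Setting 0.64·250·t^-0.36 = 250·t^0.64/(58.4+t) gives 0.64(58.4+t) = t, so 0.36·t = 0.64×58.4.
t* = 0.64×58.4/0.36 = 103.8 min.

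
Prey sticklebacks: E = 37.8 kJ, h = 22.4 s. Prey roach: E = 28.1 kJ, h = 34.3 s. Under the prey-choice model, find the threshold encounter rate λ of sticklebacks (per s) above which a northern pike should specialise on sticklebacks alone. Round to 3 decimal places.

At the threshold, the rate on sticklebacks alone equals the profitability of roach: λ·37.8/(1 + λ·22.4) = 28.1/34.3 = 0.8192.
Rearranging, λ(37.8 − 0.8192×22.4) = 0.8192, so λ = 0.8192/19.45 = 0.04212 per s.

0.042 per s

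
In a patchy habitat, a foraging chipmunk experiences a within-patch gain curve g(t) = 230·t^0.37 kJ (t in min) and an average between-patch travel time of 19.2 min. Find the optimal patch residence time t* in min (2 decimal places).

By the marginal value theorem, leave when the instantaneous gain rate g'(t) equals the habitat-wide average g(t)/(T + t).
g'(t) = 0.37·230·t^-0.63. Setting 0.37·230·t^-0.63 = 230·t^0.37/(19.2+t) gives 0.37(19.2+t) = t, so 0.63·t = 0.37×19.2.
t* = 0.37×19.2/0.63 = 11.28 min.

11.28 min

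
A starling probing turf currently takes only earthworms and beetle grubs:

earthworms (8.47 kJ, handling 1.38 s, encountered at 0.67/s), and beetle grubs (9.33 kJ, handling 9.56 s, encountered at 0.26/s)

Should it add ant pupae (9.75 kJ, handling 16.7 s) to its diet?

No

Intake rate on the current diet: R = (0.67×8.47 + 0.26×9.33) / (1 + 0.67×1.38 + 0.26×9.56) = 8.101/4.41 = 1.837 kJ/s.
Profitability of ant pupae: 9.75/16.7 = 0.5838 kJ/s.
0.5838 < 1.837, so adding ant pupae would lower the average — exclude it.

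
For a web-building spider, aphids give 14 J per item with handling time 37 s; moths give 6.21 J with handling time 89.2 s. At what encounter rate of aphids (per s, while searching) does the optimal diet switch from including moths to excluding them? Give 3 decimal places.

0.006 per s

At the threshold, the rate on aphids alone equals the profitability of moths: λ·14/(1 + λ·37) = 6.21/89.2 = 0.06962.
Rearranging, λ(14 − 0.06962×37) = 0.06962, so λ = 0.06962/11.42 = 0.006094 per s.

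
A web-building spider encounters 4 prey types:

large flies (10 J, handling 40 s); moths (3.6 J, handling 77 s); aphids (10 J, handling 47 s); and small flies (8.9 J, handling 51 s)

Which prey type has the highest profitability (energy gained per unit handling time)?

In descending order of E/h:
large flies: 10/40 = 0.25 J/s
aphids: 10/47 = 0.213 J/s
small flies: 8.9/51 = 0.175 J/s
moths: 3.6/77 = 0.0468 J/s

large flies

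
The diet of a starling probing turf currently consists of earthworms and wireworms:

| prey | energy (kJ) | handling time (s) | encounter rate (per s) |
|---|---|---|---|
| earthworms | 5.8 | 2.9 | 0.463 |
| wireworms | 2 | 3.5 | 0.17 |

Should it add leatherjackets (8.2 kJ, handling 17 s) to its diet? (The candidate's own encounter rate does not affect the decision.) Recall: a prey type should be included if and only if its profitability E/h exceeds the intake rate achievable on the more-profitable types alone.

No

Intake rate on the current diet: R = (0.463×5.8 + 0.17×2) / (1 + 0.463×2.9 + 0.17×3.5) = 3.025/2.938 = 1.03 kJ/s.
leatherjackets: E/h = 8.2/17 = 0.4824 kJ/s.
0.4824 < 1.03, so adding leatherjackets would lower the average — exclude it.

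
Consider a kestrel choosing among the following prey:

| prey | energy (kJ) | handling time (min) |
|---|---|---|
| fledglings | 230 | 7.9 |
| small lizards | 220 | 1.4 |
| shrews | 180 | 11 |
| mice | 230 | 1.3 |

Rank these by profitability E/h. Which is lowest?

shrews

In descending order of E/h:
mice: 230/1.3 = 177 kJ/min
small lizards: 220/1.4 = 157 kJ/min
fledglings: 230/7.9 = 29.1 kJ/min
shrews: 180/11 = 16.4 kJ/min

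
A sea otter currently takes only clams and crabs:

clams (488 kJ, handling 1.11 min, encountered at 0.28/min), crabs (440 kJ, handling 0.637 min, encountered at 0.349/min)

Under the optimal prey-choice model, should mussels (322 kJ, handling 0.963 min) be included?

Intake rate on the current diet: R = (0.28×488 + 0.349×440) / (1 + 0.28×1.11 + 0.349×0.637) = 290.2/1.533 = 189.3 kJ/min.
mussels: E/h = 322/0.963 = 334.4 kJ/min.
334.4 > 189.3, so adding mussels raises the average — include it.

Yes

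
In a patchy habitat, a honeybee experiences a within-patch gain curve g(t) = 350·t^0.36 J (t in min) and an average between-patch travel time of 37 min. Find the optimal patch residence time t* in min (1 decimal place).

Optimal t* satisfies g'(t*) = g(t*)/(T + t*).
g'(t) = 0.36·350·t^-0.64. Setting 0.36·350·t^-0.64 = 350·t^0.36/(37+t) gives 0.36(37+t) = t, so 0.64·t = 0.36×37.
t* = 0.36×37/0.64 = 20.81 min.

20.8 min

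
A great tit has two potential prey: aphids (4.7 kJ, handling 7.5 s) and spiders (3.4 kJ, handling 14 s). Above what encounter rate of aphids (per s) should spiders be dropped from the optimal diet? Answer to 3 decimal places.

At the threshold, the rate on aphids alone equals the profitability of spiders: λ·4.7/(1 + λ·7.5) = 3.4/14 = 0.2429.
Rearranging, λ(4.7 − 0.2429×7.5) = 0.2429, so λ = 0.2429/2.879 = 0.08437 per s.

0.084 per s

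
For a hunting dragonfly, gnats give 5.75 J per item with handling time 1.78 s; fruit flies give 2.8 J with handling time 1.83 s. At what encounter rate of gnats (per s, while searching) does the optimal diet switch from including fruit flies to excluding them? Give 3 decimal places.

0.506 per s

The zero-one rule: include fruit flies iff E₂/h₂ > λE₁/(1+λh₁). Equality gives the switch point.
λE₁h₂ = E₂ + λE₂h₁ ⇒ λ = E₂/(E₁h₂ − E₂h₁) = 2.8/(10.52 − 4.984) = 0.5056 per s.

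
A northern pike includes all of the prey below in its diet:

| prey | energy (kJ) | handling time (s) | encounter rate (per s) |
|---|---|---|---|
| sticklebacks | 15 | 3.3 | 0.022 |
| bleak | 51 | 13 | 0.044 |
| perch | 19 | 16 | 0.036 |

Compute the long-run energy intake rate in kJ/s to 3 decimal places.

1.467 kJ/s

R = Σλ_iE_i / (1 + Σλ_ih_i)
Numerator: 0.022×15 + 0.044×51 + 0.036×19 = 3.258
Denominator: 1 + 0.022×3.3 + 0.044×13 + 0.036×16 = 2.221
R = 3.258/2.221 = 1.467 kJ/s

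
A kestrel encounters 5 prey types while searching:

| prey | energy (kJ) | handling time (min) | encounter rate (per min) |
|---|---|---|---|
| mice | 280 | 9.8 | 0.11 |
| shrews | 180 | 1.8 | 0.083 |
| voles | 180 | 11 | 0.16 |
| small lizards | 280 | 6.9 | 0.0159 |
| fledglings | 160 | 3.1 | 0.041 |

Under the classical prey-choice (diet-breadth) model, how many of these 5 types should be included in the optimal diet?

4

E/h in descending order: shrews 100, fledglings 51.6, small lizards 40.6, mice 28.6, voles 16.4 kJ/min. The optimal diet is the largest prefix of this list for which every included type satisfies E_i/h_i > R on the types above it.
Rate on top 1: 13. fledglings: 51.6 > 13 → include.
Rate on top 2: 16.84. small lizards: 40.6 > 16.84 → include.
Rate on top 3: 18.72. mice: 28.6 > 18.72 → include.
Rate on top 4: 23.03. voles: 16.4 < 23.03 → exclude; stop.
Optimal diet: shrews, fledglings, small lizards, mice — 4 of 5 types.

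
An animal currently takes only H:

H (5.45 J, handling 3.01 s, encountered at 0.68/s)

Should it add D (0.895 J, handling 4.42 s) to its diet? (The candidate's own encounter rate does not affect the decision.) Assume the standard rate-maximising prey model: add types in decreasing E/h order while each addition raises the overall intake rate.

On H alone, R = ΣλE/(1+Σλh) = 3.706/3.047 = 1.216 J/s.
Profitability of D: 0.895/4.42 = 0.2025 J/s.
0.2025 < 1.216, so adding D would lower the average — exclude it.

No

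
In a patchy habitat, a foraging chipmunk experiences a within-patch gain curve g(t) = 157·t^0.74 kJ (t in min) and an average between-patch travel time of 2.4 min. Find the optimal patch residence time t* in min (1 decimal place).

6.8 min

Optimal t* satisfies g'(t*) = g(t*)/(T + t*).
g'(t) = 0.74·157·t^-0.26. Setting 0.74·157·t^-0.26 = 157·t^0.74/(2.4+t) gives 0.74(2.4+t) = t, so 0.26·t = 0.74×2.4.
t* = 0.74×2.4/0.26 = 6.831 min.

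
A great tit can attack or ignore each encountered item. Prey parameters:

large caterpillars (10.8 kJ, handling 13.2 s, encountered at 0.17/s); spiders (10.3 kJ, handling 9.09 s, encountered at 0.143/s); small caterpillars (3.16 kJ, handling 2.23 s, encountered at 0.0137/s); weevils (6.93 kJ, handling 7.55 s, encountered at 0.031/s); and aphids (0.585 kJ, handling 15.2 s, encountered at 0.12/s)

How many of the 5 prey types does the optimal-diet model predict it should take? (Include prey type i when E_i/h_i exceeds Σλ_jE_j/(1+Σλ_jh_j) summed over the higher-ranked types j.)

Rank by E/h (kJ/s): small caterpillars 1.42, spiders 1.13, weevils 0.918, large caterpillars 0.818, aphids 0.0385. Include each in turn until the next type's E/h falls below the running intake rate.
Rate on top 1: 0.04201. spiders: 1.13 > 0.04201 → include.
Rate on top 2: 0.6506. weevils: 0.918 > 0.6506 → include.
Rate on top 3: 0.675. large caterpillars: 0.818 > 0.675 → include.
Rate on top 4: 0.7418. aphids: 0.0385 < 0.7418 → exclude; stop.
Optimal diet: small caterpillars, spiders, weevils, large caterpillars — 4 of 5 types.

4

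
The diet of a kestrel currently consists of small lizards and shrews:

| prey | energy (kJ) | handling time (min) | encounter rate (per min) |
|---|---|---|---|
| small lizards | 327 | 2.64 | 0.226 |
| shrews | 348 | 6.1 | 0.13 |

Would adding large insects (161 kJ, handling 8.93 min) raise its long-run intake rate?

Current rate: (0.226×327 + 0.13×348)/(1 + 0.226×2.64 + 0.13×6.1) = 49.86 kJ/min.
large insects: E/h = 161/8.93 = 18.03 kJ/min.
Since 18.03 < R, time spent handling large insects is better spent searching.

No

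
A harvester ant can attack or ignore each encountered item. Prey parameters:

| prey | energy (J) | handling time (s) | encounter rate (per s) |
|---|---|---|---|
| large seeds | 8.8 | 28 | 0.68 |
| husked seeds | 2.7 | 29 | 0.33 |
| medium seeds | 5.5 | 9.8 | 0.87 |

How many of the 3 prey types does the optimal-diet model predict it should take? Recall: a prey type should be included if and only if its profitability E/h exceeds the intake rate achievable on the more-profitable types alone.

1

E/h in descending order: medium seeds 0.561, large seeds 0.314, husked seeds 0.0931 J/s. The optimal diet is the largest prefix of this list for which every included type satisfies E_i/h_i > R on the types above it.
Rate on top 1: 0.5023. large seeds: 0.314 < 0.5023 → exclude; stop.
Optimal diet: medium seeds — 1 of 3 types.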